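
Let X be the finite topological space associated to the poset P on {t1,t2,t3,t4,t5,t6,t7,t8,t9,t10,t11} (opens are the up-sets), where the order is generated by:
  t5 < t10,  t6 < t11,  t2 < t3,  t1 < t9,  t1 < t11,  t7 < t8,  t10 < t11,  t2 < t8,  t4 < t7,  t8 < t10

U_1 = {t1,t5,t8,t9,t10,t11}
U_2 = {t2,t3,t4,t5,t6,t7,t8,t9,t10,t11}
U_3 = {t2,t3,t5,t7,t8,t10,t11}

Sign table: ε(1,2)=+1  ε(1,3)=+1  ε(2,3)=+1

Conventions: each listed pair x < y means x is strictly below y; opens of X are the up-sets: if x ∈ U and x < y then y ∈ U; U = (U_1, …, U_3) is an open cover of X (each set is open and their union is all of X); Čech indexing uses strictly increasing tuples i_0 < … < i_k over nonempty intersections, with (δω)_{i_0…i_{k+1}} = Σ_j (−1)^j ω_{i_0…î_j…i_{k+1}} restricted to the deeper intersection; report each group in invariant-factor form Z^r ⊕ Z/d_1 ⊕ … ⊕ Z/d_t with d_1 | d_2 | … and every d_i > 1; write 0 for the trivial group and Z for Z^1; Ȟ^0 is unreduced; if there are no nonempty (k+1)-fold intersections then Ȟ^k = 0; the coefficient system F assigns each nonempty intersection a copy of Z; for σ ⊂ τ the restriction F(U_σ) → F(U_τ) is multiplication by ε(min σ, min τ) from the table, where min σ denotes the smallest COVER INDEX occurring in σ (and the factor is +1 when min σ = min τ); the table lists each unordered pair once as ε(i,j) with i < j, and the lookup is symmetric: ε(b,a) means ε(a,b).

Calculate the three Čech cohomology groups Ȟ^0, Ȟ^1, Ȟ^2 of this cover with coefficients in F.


nonempty intersections:
  U12={t5,t8,t9,t10,t11} U13={t5,t8,t10,t11} U23={t2,t3,t5,t7,t8,t10,t11}
  U123={t5,t8,t10,t11}
C dims 3,3,1; δ0: rk 2, SNF 1^2; δ1: rk 1, SNF 1^1
Ȟ^0: (3−2)−0=1 ⇒ Z
Ȟ^1: (3−1)−2=0 ⇒ 0
Ȟ^2: (1−0)−1=0 ⇒ 0

Ȟ^0(U;F) ≅ Z; Ȟ^1(U;F) ≅ 0; Ȟ^2(U;F) ≅ 0


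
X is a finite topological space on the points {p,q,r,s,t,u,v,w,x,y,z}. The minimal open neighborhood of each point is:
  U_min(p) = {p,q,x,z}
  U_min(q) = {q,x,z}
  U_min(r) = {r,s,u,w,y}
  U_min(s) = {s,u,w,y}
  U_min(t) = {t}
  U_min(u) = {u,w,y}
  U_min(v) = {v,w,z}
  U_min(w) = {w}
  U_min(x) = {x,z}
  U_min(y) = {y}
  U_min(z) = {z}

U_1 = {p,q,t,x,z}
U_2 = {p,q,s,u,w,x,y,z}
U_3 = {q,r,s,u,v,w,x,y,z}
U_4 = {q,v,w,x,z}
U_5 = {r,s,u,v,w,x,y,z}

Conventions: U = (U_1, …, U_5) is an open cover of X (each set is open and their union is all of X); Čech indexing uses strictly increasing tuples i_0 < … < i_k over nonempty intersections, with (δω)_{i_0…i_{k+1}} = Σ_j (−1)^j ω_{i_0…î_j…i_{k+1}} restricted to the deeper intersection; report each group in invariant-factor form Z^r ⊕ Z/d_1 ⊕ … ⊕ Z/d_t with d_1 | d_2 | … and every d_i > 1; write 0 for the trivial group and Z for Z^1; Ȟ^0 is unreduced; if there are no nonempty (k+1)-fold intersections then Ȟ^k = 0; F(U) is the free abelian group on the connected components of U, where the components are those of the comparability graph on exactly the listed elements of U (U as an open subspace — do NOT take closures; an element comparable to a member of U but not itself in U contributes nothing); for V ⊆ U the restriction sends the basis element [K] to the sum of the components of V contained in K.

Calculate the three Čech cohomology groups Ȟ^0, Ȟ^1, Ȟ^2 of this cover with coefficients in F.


Ȟ^0 = Z^2,  Ȟ^1 = 0,  Ȟ^2 = 0

nerve of the cover:
  U12={p,q,x,z} U13={q,x,z} U14={q,x,z} U15={x,z} U23={q,s,u,w,x,y,z} U24={q,w,x,z} U25={s,u,w,x,y,z} U34={q,v,w,x,z} U35={r,s,u,v,w,x,y,z} U45={v,w,x,z}
  U123={q,x,z} U124={q,x,z} U125={x,z} U134={q,x,z} U135={x,z} U145={x,z} U234={q,w,x,z} U235={s,u,w,x,y,z} U245={w,x,z} U345={v,w,x,z}
  U1234={q,x,z} U1235={x,z} U1245={x,z} U1345={x,z} U2345={w,x,z}
  U12345={x,z}
components per intersection:
  U1: {p,q,x,z} {t}
  U2: {p,q,x,z} {s,u,w,y}
  U3: {q,r,s,u,v,w,x,y,z}
  U4: {q,v,w,x,z}
  U5: {r,s,u,v,w,x,y,z}
  U12: {p,q,x,z}
  U13: {q,x,z}
  U14: {q,x,z}
  U15: {x,z}
  U23: {q,x,z} {s,u,w,y}
  U24: {q,x,z} {w}
  U25: {s,u,w,y} {x,z}
  U34: {q,v,w,x,z}
  U35: {r,s,u,v,w,x,y,z}
  U45: {v,w,x,z}
  U123: {q,x,z}
  U124: {q,x,z}
  U125: {x,z}
  U134: {q,x,z}
  U135: {x,z}
  U145: {x,z}
  U234: {q,x,z} {w}
  U235: {s,u,w,y} {x,z}
  U245: {w} {x,z}
  U345: {v,w,x,z}
  U1234: {q,x,z}
  U1235: {x,z}
  U1245: {x,z}
  U1345: {x,z}
  U2345: {w} {x,z}
  U12345: {x,z}
C dims 7,13,13,6; δ0: rk 5, SNF 1^5; δ1: rk 8, SNF 1^8; δ2: rk 5, SNF 1^5
Ȟ^0 = (7 − 5) − 0 = 2, so Ȟ^0 ≅ Z^2
Ȟ^1 = (13 − 8) − 5 = 0, so Ȟ^1 ≅ 0
Ȟ^2 = (13 − 5) − 8 = 0, so Ȟ^2 ≅ 0


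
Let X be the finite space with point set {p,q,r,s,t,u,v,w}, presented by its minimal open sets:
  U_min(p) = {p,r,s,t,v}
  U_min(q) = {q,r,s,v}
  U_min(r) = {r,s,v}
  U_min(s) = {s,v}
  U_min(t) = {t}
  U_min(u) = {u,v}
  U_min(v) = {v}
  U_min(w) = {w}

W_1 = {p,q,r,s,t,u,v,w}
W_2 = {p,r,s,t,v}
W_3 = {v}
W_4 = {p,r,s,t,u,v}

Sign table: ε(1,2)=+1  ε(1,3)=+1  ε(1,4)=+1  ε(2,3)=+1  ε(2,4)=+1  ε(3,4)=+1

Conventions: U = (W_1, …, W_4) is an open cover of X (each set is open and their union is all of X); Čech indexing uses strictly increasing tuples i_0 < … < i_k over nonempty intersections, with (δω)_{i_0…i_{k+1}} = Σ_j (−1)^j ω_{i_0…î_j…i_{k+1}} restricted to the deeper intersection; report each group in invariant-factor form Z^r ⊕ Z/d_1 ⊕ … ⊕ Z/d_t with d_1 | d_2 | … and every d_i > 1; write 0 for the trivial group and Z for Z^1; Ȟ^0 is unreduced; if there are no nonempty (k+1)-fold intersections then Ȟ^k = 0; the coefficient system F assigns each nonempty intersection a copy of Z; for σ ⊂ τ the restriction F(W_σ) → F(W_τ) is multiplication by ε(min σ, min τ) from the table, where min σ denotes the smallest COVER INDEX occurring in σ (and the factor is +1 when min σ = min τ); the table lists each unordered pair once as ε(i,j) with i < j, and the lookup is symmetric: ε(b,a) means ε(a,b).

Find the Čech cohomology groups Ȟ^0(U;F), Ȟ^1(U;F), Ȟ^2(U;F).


nerve of the cover:
  W12={p,r,s,t,v} W13={v} W14={p,r,s,t,u,v} W23={v} W24={p,r,s,t,v} W34={v}
  W123={v} W124={p,r,s,t,v} W134={v} W234={v}
  W1234={v}
C dims 4,6,4,1; δ0: rk 3, SNF 1^3; δ1: rk 3, SNF 1^3; δ2: rk 1, SNF 1^1
Ȟ^0 = (4 − 3) − 0 = 1, so Ȟ^0 ≅ Z
Ȟ^1 = (6 − 3) − 3 = 0, so Ȟ^1 ≅ 0
Ȟ^2 = (4 − 1) − 3 = 0, so Ȟ^2 ≅ 0

Ȟ^0 ≅ Z; Ȟ^1 ≅ 0; Ȟ^2 ≅ 0


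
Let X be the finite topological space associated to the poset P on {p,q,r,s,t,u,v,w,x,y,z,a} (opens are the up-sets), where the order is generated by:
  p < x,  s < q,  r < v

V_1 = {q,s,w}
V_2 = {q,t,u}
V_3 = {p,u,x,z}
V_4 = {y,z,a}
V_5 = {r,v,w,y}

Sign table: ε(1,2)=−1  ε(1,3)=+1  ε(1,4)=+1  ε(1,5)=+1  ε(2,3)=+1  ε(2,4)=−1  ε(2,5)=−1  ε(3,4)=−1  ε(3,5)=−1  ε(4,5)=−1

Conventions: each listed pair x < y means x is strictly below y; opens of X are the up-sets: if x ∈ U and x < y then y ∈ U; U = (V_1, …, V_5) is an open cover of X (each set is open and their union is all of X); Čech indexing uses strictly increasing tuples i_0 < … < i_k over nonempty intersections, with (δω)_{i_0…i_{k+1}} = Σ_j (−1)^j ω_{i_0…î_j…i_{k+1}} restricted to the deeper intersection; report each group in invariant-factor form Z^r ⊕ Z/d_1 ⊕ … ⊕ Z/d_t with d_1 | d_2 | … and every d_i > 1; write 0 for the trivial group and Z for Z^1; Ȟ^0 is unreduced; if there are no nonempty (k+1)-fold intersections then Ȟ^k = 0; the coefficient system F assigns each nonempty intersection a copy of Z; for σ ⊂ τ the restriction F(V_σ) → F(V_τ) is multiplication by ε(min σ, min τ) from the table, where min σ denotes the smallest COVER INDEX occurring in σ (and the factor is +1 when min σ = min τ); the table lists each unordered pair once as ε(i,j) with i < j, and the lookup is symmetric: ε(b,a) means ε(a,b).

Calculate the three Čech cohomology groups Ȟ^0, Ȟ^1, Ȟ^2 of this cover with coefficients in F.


Ȟ^0(U;F) ≅ 0, Ȟ^1(U;F) ≅ Z/2 and Ȟ^2(U;F) ≅ 0

cover nerve:
  V12={q} V15={w} V23={u} V34={z} V45={y}
C dims 5,5; δ0: rk 5, SNF 1^4·2
Ȟ^0: (5−5)−0=0 ⇒ 0
Ȟ^1: (5−0)−5=0 plus torsion [2] ⇒ Z/2
Ȟ^2: (0−0)−0=0 ⇒ 0


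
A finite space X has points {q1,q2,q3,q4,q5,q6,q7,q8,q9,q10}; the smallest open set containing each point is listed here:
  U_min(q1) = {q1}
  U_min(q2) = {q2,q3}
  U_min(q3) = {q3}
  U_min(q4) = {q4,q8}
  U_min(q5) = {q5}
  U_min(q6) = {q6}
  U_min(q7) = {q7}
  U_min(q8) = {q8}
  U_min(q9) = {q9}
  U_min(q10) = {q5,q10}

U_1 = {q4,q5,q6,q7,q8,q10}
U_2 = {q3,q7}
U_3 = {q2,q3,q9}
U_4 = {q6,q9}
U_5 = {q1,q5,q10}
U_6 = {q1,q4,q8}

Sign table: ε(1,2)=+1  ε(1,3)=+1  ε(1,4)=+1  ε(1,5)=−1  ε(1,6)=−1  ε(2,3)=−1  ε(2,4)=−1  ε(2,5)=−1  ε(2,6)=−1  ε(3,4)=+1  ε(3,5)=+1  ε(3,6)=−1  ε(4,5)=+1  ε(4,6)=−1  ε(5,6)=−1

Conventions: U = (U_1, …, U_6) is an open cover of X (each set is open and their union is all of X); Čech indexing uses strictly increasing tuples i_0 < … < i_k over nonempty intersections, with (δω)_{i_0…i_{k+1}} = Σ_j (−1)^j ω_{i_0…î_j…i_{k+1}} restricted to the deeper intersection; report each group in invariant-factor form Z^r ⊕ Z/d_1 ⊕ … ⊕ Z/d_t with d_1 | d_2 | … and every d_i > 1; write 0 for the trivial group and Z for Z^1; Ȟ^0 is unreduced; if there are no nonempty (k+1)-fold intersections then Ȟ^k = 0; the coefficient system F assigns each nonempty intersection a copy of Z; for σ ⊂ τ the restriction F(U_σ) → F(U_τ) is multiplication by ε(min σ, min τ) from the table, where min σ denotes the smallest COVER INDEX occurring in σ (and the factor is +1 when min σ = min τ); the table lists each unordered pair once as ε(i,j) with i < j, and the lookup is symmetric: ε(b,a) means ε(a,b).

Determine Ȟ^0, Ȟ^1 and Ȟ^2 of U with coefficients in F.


Ȟ^0 ≅ 0; Ȟ^1 ≅ Z ⊕ Z/2; Ȟ^2 ≅ 0

nerve simplices:
  U12={q7} U14={q6} U15={q5,q10} U16={q4,q8} U23={q3} U34={q9} U56={q1}
C dims 6,7; δ0: rk 6, SNF 1^5·2
degree 0: 6−6−0 = 0 → Ȟ^0 ≅ 0
degree 1: 7−0−6 = 1 plus torsion [2] → Ȟ^1 ≅ Z ⊕ Z/2
degree 2: 0−0−0 = 0 → Ȟ^2 ≅ 0


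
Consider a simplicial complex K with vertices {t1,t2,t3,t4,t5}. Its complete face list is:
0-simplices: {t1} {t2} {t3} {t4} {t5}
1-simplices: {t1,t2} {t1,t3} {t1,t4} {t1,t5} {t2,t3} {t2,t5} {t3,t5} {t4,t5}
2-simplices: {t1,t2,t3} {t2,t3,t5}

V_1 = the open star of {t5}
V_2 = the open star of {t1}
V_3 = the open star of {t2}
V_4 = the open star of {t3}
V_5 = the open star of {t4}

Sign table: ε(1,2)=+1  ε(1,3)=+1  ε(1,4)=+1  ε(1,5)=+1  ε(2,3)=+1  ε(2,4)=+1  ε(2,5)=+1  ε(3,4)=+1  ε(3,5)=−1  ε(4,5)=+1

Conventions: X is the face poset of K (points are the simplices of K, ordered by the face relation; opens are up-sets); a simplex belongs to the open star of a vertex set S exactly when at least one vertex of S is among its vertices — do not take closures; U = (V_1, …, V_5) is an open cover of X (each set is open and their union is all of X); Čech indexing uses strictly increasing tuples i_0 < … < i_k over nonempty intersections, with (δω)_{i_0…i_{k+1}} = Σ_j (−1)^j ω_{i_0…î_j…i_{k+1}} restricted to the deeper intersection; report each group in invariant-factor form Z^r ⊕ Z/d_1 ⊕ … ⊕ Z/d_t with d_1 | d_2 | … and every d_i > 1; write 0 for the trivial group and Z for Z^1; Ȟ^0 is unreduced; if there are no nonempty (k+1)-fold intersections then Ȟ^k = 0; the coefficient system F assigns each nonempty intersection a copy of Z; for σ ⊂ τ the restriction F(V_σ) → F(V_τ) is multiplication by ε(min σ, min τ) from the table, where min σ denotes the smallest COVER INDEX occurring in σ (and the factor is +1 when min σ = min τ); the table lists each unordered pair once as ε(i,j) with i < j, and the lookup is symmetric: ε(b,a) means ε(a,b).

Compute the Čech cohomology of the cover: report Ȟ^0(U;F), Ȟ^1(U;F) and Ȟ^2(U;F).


nonempty overlaps:
  V1={{t5},{t1,t5},{t2,t5},{t3,t5},{t4,t5},{t2,t3,t5}} V2={{t1},{t1,t2},{t1,t3},{t1,t4},{t1,t5},{t1,t2,t3}} V3={{t2},{t1,t2},{t2,t3},{t2,t5},{t1,t2,t3},{t2,t3,t5}} V4={{t3},{t1,t3},{t2,t3},{t3,t5},{t1,t2,t3},{t2,t3,t5}} V5={{t4},{t1,t4},{t4,t5}}
  V12={{t1,t5}} V13={{t2,t5},{t2,t3,t5}} V14={{t3,t5},{t2,t3,t5}} V15={{t4,t5}} V23={{t1,t2},{t1,t2,t3}} V24={{t1,t3},{t1,t2,t3}} V25={{t1,t4}} V34={{t2,t3},{t1,t2,t3},{t2,t3,t5}}
  V134={{t2,t3,t5}} V234={{t1,t2,t3}}
C dims 5,8,2; δ0: rk 4, SNF 1^4; δ1: rk 2, SNF 1^2
degree 0: 5−4−0 = 1 → Ȟ^0 ≅ Z
degree 1: 8−2−4 = 2 → Ȟ^1 ≅ Z^2
degree 2: 2−0−2 = 0 → Ȟ^2 ≅ 0

Ȟ^0 ≅ Z, Ȟ^1 ≅ Z^2, Ȟ^2 ≅ 0


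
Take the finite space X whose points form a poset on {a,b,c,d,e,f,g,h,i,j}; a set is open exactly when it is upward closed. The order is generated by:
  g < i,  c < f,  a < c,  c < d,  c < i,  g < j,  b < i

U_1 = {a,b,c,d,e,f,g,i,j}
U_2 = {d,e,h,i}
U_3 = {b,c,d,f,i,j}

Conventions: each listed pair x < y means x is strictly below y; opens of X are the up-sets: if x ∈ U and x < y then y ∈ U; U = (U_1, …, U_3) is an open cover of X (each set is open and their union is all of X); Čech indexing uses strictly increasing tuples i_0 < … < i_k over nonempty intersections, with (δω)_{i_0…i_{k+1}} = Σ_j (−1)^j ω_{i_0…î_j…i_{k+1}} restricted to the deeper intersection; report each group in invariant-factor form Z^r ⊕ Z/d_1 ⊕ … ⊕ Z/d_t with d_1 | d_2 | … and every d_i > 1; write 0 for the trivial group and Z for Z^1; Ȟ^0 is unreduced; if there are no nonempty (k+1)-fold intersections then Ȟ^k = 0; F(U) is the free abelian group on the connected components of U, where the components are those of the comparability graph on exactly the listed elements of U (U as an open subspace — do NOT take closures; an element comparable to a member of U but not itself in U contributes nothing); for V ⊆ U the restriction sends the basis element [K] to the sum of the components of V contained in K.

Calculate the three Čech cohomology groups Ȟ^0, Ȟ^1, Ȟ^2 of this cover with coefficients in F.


Ȟ^0 = Z^3,  Ȟ^1 = 0,  Ȟ^2 = 0

nonempty intersections:
  U12={d,e,i} U13={b,c,d,f,i,j} U23={d,i}
  U123={d,i}
components per intersection:
  U1: {a,b,c,d,f,g,i,j} {e}
  U2: {d} {e} {h} {i}
  U3: {b,c,d,f,i} {j}
  U12: {d} {e} {i}
  U13: {b,c,d,f,i} {j}
  U23: {d} {i}
  U123: {d} {i}
C dims 8,7,2; δ0: rk 5, SNF 1^5; δ1: rk 2, SNF 1^2
Ȟ^0: (8−5)−0=3 ⇒ Z^3
Ȟ^1: (7−2)−5=0 ⇒ 0
Ȟ^2: (2−0)−2=0 ⇒ 0


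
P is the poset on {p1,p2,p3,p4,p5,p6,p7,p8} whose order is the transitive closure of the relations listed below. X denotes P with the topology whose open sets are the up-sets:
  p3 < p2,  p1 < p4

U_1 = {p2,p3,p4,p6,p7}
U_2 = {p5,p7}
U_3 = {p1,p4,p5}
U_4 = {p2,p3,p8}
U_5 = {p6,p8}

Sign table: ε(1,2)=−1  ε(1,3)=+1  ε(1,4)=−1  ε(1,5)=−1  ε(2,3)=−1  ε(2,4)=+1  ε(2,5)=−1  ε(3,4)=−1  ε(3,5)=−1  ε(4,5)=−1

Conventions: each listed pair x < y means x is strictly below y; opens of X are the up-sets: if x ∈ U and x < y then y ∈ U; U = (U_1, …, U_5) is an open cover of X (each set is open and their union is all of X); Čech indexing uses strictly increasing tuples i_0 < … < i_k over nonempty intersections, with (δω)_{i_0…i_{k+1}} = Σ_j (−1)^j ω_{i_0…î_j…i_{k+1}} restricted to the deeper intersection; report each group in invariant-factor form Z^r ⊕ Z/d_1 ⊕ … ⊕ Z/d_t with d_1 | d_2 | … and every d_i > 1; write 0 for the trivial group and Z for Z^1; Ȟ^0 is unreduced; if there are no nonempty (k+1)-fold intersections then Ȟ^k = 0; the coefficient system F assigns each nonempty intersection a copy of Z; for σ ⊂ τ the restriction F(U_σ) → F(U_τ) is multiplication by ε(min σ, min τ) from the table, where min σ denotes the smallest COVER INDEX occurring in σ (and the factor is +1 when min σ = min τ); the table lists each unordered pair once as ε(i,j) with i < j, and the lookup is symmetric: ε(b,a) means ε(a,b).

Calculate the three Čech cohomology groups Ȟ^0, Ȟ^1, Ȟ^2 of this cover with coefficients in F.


Ȟ^0 ≅ 0,  Ȟ^1 ≅ Z ⊕ Z/2,  Ȟ^2 ≅ 0

nonempty intersections:
  U12={p7} U13={p4} U14={p2,p3} U15={p6} U23={p5} U45={p8}
C dims 5,6; δ0: rk 5, SNF 1^4·2
Ȟ^0: (5−5)−0=0 ⇒ 0
Ȟ^1: (6−0)−5=1 plus torsion [2] ⇒ Z ⊕ Z/2
Ȟ^2: (0−0)−0=0 ⇒ 0


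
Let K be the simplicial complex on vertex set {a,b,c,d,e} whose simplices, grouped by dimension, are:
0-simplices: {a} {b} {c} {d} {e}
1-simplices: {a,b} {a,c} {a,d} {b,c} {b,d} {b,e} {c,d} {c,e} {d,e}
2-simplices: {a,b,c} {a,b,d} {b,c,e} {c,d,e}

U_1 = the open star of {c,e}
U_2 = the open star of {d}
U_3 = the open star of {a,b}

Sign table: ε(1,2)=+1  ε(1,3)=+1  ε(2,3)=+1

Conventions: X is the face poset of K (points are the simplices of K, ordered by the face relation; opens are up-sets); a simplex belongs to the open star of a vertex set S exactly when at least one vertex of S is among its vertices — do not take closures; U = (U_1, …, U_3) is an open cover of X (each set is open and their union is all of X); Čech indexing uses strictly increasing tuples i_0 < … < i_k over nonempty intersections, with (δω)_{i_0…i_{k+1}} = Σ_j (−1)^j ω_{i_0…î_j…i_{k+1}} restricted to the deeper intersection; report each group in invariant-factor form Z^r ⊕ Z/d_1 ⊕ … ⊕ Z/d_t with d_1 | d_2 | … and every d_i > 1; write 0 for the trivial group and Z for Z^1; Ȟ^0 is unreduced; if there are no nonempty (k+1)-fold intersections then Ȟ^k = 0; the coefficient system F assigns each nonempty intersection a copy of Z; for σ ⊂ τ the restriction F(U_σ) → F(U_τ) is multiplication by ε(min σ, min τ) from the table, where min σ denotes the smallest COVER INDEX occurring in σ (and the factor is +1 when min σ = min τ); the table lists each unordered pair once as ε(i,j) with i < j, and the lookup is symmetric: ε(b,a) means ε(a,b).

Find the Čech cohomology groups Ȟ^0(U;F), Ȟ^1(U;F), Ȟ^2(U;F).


Ȟ^0(U;F) ≅ Z, Ȟ^1(U;F) ≅ Z, Ȟ^2(U;F) ≅ 0

nerve simplices:
  U1={{c},{e},{a,c},{b,c},{b,e},{c,d},{c,e},{d,e},{a,b,c},{b,c,e},{c,d,e}} U2={{d},{a,d},{b,d},{c,d},{d,e},{a,b,d},{c,d,e}} U3={{a},{b},{a,b},{a,c},{a,d},{b,c},{b,d},{b,e},{a,b,c},{a,b,d},{b,c,e}}
  U12={{c,d},{d,e},{c,d,e}} U13={{a,c},{b,c},{b,e},{a,b,c},{b,c,e}} U23={{a,d},{b,d},{a,b,d}}
C dims 3,3; δ0: rk 2, SNF 1^2
degree 0: 3−2−0 = 1 → Ȟ^0 ≅ Z
degree 1: 3−0−2 = 1 → Ȟ^1 ≅ Z
degree 2: 0−0−0 = 0 → Ȟ^2 ≅ 0


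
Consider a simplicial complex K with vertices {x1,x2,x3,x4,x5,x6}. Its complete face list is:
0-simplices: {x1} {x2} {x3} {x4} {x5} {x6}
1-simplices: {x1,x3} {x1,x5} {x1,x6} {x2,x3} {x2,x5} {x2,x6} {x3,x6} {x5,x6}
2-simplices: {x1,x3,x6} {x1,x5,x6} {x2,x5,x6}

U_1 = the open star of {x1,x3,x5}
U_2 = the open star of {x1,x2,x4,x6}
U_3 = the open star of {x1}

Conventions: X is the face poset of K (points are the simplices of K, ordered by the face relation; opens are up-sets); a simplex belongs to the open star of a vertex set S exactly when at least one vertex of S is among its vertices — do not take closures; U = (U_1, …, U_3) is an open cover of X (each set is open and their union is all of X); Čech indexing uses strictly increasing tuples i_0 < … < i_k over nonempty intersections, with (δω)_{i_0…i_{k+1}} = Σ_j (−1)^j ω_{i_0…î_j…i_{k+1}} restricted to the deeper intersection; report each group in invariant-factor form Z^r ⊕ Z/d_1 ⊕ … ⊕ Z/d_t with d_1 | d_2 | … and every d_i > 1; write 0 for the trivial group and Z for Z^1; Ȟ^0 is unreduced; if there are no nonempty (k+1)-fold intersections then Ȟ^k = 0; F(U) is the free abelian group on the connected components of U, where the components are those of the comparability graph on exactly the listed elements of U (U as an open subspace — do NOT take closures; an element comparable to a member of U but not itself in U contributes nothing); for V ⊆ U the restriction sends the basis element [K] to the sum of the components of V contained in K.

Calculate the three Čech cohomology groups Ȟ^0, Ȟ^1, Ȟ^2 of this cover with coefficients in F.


intersection data:
  U1={{x1},{x3},{x5},{x1,x3},{x1,x5},{x1,x6},{x2,x3},{x2,x5},{x3,x6},{x5,x6},{x1,x3,x6},{x1,x5,x6},{x2,x5,x6}} U2={{x1},{x2},{x4},{x6},{x1,x3},{x1,x5},{x1,x6},{x2,x3},{x2,x5},{x2,x6},{x3,x6},{x5,x6},{x1,x3,x6},{x1,x5,x6},{x2,x5,x6}} U3={{x1},{x1,x3},{x1,x5},{x1,x6},{x1,x3,x6},{x1,x5,x6}}
  U12={{x1},{x1,x3},{x1,x5},{x1,x6},{x2,x3},{x2,x5},{x3,x6},{x5,x6},{x1,x3,x6},{x1,x5,x6},{x2,x5,x6}} U13={{x1},{x1,x3},{x1,x5},{x1,x6},{x1,x3,x6},{x1,x5,x6}} U23={{x1},{x1,x3},{x1,x5},{x1,x6},{x1,x3,x6},{x1,x5,x6}}
  U123={{x1},{x1,x3},{x1,x5},{x1,x6},{x1,x3,x6},{x1,x5,x6}}
components per intersection:
  U1: {{x1},{x3},{x5},{x1,x3},{x1,x5},{x1,x6},{x2,x3},{x2,x5},{x3,x6},{x5,x6},{x1,x3,x6},{x1,x5,x6},{x2,x5,x6}}
  U2: {{x1},{x2},{x6},{x1,x3},{x1,x5},{x1,x6},{x2,x3},{x2,x5},{x2,x6},{x3,x6},{x5,x6},{x1,x3,x6},{x1,x5,x6},{x2,x5,x6}} {{x4}}
  U3: {{x1},{x1,x3},{x1,x5},{x1,x6},{x1,x3,x6},{x1,x5,x6}}
  U12: {{x1},{x1,x3},{x1,x5},{x1,x6},{x2,x5},{x3,x6},{x5,x6},{x1,x3,x6},{x1,x5,x6},{x2,x5,x6}} {{x2,x3}}
  U13: {{x1},{x1,x3},{x1,x5},{x1,x6},{x1,x3,x6},{x1,x5,x6}}
  U23: {{x1},{x1,x3},{x1,x5},{x1,x6},{x1,x3,x6},{x1,x5,x6}}
  U123: {{x1},{x1,x3},{x1,x5},{x1,x6},{x1,x3,x6},{x1,x5,x6}}
C dims 4,4,1; δ0: rk 2, SNF 1^2; δ1: rk 1, SNF 1^1
Ȟ^0 = (4 − 2) − 0 = 2, so Ȟ^0 ≅ Z^2
Ȟ^1 = (4 − 1) − 2 = 1, so Ȟ^1 ≅ Z
Ȟ^2 = (1 − 0) − 1 = 0, so Ȟ^2 ≅ 0

Ȟ^0 = Z^2; Ȟ^1 = Z; Ȟ^2 = 0


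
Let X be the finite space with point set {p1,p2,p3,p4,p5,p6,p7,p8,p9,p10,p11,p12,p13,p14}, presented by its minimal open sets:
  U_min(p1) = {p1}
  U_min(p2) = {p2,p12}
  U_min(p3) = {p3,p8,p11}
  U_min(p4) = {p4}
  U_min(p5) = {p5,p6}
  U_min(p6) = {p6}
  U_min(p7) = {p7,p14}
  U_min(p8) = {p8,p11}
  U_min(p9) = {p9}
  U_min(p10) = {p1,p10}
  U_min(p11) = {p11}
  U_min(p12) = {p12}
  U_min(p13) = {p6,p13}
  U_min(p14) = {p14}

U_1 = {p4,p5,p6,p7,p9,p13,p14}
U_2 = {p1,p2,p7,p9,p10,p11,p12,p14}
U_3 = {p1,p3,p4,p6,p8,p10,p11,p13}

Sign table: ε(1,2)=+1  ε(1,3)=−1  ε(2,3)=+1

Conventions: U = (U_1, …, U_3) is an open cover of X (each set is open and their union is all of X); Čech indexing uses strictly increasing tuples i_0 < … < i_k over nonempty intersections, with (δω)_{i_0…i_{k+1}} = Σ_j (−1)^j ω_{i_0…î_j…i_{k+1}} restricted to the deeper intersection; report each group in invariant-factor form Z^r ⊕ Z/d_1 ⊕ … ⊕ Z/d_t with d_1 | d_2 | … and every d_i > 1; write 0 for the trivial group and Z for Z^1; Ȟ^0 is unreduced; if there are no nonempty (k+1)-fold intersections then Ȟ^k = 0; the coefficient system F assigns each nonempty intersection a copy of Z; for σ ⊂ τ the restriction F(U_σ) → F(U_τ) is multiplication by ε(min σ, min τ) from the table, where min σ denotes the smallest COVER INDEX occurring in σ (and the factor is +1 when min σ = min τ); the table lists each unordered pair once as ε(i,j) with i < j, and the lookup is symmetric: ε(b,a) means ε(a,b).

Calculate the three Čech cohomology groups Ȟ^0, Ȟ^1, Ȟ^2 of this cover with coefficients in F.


nonempty overlaps:
  U12={p7,p9,p14} U13={p4,p6,p13} U23={p1,p10,p11}
C dims 3,3; δ0: rk 3, SNF 1^2·2
degree 0: 3−3−0 = 0 → Ȟ^0 ≅ 0
degree 1: 3−0−3 = 0 plus torsion [2] → Ȟ^1 ≅ Z/2
degree 2: 0−0−0 = 0 → Ȟ^2 ≅ 0

Ȟ^0 = 0; Ȟ^1 = Z/2; Ȟ^2 = 0


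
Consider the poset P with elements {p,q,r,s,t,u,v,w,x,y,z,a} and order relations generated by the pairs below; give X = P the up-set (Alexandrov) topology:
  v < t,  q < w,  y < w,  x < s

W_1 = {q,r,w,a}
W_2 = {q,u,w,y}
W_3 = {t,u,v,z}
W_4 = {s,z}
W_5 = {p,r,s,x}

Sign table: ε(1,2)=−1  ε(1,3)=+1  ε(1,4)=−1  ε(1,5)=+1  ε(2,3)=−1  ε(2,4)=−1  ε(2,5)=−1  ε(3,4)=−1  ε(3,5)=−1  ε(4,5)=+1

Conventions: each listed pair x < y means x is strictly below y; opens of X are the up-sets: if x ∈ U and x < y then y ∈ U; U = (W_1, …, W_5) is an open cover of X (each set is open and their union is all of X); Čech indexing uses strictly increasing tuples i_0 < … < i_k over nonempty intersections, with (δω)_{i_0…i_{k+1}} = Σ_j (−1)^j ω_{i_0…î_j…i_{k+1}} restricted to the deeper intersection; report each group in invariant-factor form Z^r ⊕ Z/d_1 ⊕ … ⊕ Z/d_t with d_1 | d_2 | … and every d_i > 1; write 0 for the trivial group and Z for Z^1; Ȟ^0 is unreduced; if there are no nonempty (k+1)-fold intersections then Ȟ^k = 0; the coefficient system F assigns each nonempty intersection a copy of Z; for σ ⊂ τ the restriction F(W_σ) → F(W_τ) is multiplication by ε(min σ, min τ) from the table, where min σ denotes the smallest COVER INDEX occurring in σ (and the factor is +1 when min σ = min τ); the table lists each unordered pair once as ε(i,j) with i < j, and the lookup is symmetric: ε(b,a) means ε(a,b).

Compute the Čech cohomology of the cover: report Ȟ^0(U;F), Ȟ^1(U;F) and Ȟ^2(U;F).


nonempty overlaps:
  W12={q,w} W15={r} W23={u} W34={z} W45={s}
C dims 5,5; δ0: rk 5, SNF 1^4·2
degree 0: 5−5−0 = 0 → Ȟ^0 ≅ 0
degree 1: 5−0−5 = 0 plus torsion [2] → Ȟ^1 ≅ Z/2
degree 2: 0−0−0 = 0 → Ȟ^2 ≅ 0

Ȟ^0 ≅ 0, Ȟ^1 ≅ Z/2 and Ȟ^2 ≅ 0


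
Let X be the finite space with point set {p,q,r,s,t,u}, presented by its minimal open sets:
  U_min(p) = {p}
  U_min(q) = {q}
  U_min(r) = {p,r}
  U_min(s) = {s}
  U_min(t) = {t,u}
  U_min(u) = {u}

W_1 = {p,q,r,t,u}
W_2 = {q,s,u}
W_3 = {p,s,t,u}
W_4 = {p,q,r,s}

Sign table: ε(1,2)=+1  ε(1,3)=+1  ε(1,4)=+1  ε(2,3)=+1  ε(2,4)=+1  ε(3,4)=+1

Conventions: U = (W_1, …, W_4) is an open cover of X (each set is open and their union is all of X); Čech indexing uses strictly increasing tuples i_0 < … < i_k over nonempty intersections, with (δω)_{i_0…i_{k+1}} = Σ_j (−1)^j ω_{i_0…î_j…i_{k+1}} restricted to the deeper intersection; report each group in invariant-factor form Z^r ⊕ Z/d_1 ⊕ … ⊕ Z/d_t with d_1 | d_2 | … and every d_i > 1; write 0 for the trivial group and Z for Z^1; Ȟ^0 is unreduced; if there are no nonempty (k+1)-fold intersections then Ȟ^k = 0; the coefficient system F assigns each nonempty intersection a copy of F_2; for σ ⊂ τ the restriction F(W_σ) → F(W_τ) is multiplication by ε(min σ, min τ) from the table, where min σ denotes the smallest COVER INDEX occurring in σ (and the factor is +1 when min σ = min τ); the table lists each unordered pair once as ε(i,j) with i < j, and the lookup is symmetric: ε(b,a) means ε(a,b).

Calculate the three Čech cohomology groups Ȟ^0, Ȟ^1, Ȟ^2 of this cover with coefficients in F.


nerve of the cover:
  W12={q,u} W13={p,t,u} W14={p,q,r} W23={s,u} W24={q,s} W34={p,s}
  W123={u} W124={q} W134={p} W234={s}
C dims 4,6,4; δ0: rk_F2 3; δ1: rk_F2 3
Ȟ^0 = (4 − 3) − 0 = 1, so Ȟ^0 ≅ Z/2
Ȟ^1 = (6 − 3) − 3 = 0, so Ȟ^1 ≅ 0
Ȟ^2 = (4 − 0) − 3 = 1, so Ȟ^2 ≅ Z/2

Ȟ^0 = Z/2,  Ȟ^1 = 0,  Ȟ^2 = Z/2


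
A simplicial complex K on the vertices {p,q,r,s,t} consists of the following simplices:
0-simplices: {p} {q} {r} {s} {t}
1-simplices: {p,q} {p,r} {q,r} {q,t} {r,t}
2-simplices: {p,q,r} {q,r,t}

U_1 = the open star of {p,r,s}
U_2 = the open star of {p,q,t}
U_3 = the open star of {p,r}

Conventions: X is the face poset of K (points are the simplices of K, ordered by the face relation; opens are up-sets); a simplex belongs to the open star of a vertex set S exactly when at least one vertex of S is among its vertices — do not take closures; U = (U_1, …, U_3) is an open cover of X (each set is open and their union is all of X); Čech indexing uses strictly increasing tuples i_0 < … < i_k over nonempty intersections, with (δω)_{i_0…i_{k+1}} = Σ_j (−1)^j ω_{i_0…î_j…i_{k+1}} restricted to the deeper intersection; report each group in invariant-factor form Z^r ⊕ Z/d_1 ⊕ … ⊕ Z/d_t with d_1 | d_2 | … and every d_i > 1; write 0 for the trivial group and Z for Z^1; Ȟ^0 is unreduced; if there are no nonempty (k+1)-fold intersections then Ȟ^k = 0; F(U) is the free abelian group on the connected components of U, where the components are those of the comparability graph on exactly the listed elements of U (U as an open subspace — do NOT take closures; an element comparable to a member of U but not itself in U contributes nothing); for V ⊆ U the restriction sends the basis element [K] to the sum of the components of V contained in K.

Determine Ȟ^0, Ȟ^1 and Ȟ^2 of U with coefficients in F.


Ȟ^0(U;F) ≅ Z^2; Ȟ^1(U;F) ≅ 0; Ȟ^2(U;F) ≅ 0

intersection data:
  U1={{p},{r},{s},{p,q},{p,r},{q,r},{r,t},{p,q,r},{q,r,t}} U2={{p},{q},{t},{p,q},{p,r},{q,r},{q,t},{r,t},{p,q,r},{q,r,t}} U3={{p},{r},{p,q},{p,r},{q,r},{r,t},{p,q,r},{q,r,t}}
  U12={{p},{p,q},{p,r},{q,r},{r,t},{p,q,r},{q,r,t}} U13={{p},{r},{p,q},{p,r},{q,r},{r,t},{p,q,r},{q,r,t}} U23={{p},{p,q},{p,r},{q,r},{r,t},{p,q,r},{q,r,t}}
  U123={{p},{p,q},{p,r},{q,r},{r,t},{p,q,r},{q,r,t}}
components per intersection:
  U1: {{p},{r},{p,q},{p,r},{q,r},{r,t},{p,q,r},{q,r,t}} {{s}}
  U2: {{p},{q},{t},{p,q},{p,r},{q,r},{q,t},{r,t},{p,q,r},{q,r,t}}
  U3: {{p},{r},{p,q},{p,r},{q,r},{r,t},{p,q,r},{q,r,t}}
  U12: {{p},{p,q},{p,r},{q,r},{r,t},{p,q,r},{q,r,t}}
  U13: {{p},{r},{p,q},{p,r},{q,r},{r,t},{p,q,r},{q,r,t}}
  U23: {{p},{p,q},{p,r},{q,r},{r,t},{p,q,r},{q,r,t}}
  U123: {{p},{p,q},{p,r},{q,r},{r,t},{p,q,r},{q,r,t}}
C dims 4,3,1; δ0: rk 2, SNF 1^2; δ1: rk 1, SNF 1^1
Ȟ^0 = (4 − 2) − 0 = 2, so Ȟ^0 ≅ Z^2
Ȟ^1 = (3 − 1) − 2 = 0, so Ȟ^1 ≅ 0
Ȟ^2 = (1 − 0) − 1 = 0, so Ȟ^2 ≅ 0


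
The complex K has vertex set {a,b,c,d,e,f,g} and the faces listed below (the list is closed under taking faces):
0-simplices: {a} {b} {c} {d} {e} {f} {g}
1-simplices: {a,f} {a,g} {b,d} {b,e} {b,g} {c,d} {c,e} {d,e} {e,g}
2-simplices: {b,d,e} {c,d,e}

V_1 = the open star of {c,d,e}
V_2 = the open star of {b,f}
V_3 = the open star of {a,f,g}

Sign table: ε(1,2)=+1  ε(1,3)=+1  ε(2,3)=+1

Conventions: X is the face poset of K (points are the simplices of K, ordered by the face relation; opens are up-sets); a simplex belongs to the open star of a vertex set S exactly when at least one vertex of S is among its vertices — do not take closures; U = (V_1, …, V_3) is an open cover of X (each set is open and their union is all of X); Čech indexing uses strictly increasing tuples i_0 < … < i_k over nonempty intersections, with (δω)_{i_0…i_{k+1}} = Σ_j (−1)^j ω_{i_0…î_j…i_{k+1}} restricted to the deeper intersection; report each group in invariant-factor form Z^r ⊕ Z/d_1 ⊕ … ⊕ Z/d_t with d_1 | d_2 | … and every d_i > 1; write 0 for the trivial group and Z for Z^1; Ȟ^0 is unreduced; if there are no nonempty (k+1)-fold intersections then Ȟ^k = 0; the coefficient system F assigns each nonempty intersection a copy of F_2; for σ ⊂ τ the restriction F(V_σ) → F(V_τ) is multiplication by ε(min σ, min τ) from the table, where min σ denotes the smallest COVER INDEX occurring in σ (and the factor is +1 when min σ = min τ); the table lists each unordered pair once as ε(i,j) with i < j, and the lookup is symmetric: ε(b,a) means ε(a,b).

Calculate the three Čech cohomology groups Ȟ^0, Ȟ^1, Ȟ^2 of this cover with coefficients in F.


Ȟ^0 ≅ Z/2; Ȟ^1 ≅ Z/2; Ȟ^2 ≅ 0

nerve of the cover:
  V1={{c},{d},{e},{b,d},{b,e},{c,d},{c,e},{d,e},{e,g},{b,d,e},{c,d,e}} V2={{b},{f},{a,f},{b,d},{b,e},{b,g},{b,d,e}} V3={{a},{f},{g},{a,f},{a,g},{b,g},{e,g}}
  V12={{b,d},{b,e},{b,d,e}} V13={{e,g}} V23={{f},{a,f},{b,g}}
C dims 3,3; δ0: rk_F2 2
Ȟ^0 = (3 − 2) − 0 = 1, so Ȟ^0 ≅ Z/2
Ȟ^1 = (3 − 0) − 2 = 1, so Ȟ^1 ≅ Z/2
Ȟ^2 = (0 − 0) − 0 = 0, so Ȟ^2 ≅ 0


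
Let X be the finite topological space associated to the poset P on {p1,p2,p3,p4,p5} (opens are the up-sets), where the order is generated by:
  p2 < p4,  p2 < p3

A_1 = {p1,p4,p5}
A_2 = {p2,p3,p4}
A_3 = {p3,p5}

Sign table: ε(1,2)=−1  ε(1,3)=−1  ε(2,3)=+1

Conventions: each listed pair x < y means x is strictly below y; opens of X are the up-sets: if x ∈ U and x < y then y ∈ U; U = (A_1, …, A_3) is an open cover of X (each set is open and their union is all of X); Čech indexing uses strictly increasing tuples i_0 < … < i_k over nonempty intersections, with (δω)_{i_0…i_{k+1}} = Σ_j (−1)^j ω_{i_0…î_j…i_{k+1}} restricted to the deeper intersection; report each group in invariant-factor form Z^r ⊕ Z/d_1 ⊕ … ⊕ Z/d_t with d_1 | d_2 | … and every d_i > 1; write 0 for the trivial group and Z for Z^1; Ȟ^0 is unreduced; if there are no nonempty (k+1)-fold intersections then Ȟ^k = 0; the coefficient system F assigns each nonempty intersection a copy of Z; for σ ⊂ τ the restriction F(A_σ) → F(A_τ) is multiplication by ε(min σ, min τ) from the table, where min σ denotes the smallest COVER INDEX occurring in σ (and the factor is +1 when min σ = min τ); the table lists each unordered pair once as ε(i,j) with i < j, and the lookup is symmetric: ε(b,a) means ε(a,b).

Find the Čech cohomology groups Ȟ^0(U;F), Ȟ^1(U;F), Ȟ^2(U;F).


nerve simplices:
  A12={p4} A13={p5} A23={p3}
C dims 3,3; δ0: rk 2, SNF 1^2
degree 0: 3−2−0 = 1 → Ȟ^0 ≅ Z
degree 1: 3−0−2 = 1 → Ȟ^1 ≅ Z
degree 2: 0−0−0 = 0 → Ȟ^2 ≅ 0

Ȟ^0 = Z, Ȟ^1 = Z, Ȟ^2 = 0


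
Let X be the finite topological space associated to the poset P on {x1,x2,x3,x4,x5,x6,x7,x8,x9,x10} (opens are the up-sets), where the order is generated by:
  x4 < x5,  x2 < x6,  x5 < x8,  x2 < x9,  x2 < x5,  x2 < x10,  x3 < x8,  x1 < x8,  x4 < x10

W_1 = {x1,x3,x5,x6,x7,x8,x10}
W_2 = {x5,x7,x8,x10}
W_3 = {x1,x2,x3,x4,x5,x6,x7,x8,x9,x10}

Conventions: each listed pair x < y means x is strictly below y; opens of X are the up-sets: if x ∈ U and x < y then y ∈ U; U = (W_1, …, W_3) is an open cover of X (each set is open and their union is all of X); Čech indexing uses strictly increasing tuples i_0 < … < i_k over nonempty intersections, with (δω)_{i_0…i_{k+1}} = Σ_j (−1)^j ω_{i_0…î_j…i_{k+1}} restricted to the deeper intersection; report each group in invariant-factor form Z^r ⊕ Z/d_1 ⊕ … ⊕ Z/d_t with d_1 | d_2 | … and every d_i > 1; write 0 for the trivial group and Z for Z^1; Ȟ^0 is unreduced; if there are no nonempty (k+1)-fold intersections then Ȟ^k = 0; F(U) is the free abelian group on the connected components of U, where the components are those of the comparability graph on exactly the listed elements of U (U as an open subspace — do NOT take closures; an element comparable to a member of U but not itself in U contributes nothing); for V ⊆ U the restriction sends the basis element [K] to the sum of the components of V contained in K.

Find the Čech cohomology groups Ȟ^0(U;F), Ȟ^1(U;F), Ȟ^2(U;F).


Ȟ^0(U;F) ≅ Z^2, Ȟ^1(U;F) ≅ 0, Ȟ^2(U;F) ≅ 0

nerve of the cover:
  W12={x5,x7,x8,x10} W13={x1,x3,x5,x6,x7,x8,x10} W23={x5,x7,x8,x10}
  W123={x5,x7,x8,x10}
components per intersection:
  W1: {x1,x3,x5,x8} {x6} {x7} {x10}
  W2: {x5,x8} {x7} {x10}
  W3: {x1,x2,x3,x4,x5,x6,x8,x9,x10} {x7}
  W12: {x5,x8} {x7} {x10}
  W13: {x1,x3,x5,x8} {x6} {x7} {x10}
  W23: {x5,x8} {x7} {x10}
  W123: {x5,x8} {x7} {x10}
C dims 9,10,3; δ0: rk 7, SNF 1^7; δ1: rk 3, SNF 1^3
Ȟ^0 = (9 − 7) − 0 = 2, so Ȟ^0 ≅ Z^2
Ȟ^1 = (10 − 3) − 7 = 0, so Ȟ^1 ≅ 0
Ȟ^2 = (3 − 0) − 3 = 0, so Ȟ^2 ≅ 0


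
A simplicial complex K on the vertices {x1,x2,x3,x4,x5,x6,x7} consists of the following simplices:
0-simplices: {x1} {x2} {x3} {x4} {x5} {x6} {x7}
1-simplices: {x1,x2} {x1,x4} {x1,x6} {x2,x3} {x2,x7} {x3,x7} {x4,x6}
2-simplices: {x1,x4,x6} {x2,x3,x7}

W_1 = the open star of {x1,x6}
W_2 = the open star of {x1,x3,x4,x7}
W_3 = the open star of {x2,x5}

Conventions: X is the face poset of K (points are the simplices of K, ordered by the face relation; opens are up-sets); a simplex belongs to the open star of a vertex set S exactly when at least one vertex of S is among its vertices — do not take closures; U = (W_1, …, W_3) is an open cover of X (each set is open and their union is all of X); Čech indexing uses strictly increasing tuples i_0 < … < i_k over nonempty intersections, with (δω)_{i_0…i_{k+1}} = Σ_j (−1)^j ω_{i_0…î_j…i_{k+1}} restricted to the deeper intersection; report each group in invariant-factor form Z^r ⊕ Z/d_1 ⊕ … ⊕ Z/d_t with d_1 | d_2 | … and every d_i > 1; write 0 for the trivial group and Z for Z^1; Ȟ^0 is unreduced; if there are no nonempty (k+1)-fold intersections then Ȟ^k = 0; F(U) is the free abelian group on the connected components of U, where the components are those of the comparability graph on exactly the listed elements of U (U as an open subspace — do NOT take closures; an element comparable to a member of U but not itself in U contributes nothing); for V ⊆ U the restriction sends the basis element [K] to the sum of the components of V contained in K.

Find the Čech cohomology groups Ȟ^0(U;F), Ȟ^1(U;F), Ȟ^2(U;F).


nerve of the cover:
  W1={{x1},{x6},{x1,x2},{x1,x4},{x1,x6},{x4,x6},{x1,x4,x6}} W2={{x1},{x3},{x4},{x7},{x1,x2},{x1,x4},{x1,x6},{x2,x3},{x2,x7},{x3,x7},{x4,x6},{x1,x4,x6},{x2,x3,x7}} W3={{x2},{x5},{x1,x2},{x2,x3},{x2,x7},{x2,x3,x7}}
  W12={{x1},{x1,x2},{x1,x4},{x1,x6},{x4,x6},{x1,x4,x6}} W13={{x1,x2}} W23={{x1,x2},{x2,x3},{x2,x7},{x2,x3,x7}}
  W123={{x1,x2}}
components per intersection:
  W1: {{x1},{x6},{x1,x2},{x1,x4},{x1,x6},{x4,x6},{x1,x4,x6}}
  W2: {{x1},{x4},{x1,x2},{x1,x4},{x1,x6},{x4,x6},{x1,x4,x6}} {{x3},{x7},{x2,x3},{x2,x7},{x3,x7},{x2,x3,x7}}
  W3: {{x2},{x1,x2},{x2,x3},{x2,x7},{x2,x3,x7}} {{x5}}
  W12: {{x1},{x1,x2},{x1,x4},{x1,x6},{x4,x6},{x1,x4,x6}}
  W13: {{x1,x2}}
  W23: {{x1,x2}} {{x2,x3},{x2,x7},{x2,x3,x7}}
  W123: {{x1,x2}}
C dims 5,4,1; δ0: rk 3, SNF 1^3; δ1: rk 1, SNF 1^1
Ȟ^0 = (5 − 3) − 0 = 2, so Ȟ^0 ≅ Z^2
Ȟ^1 = (4 − 1) − 3 = 0, so Ȟ^1 ≅ 0
Ȟ^2 = (1 − 0) − 1 = 0, so Ȟ^2 ≅ 0

Ȟ^0(U;F) ≅ Z^2; Ȟ^1(U;F) ≅ 0; Ȟ^2(U;F) ≅ 0


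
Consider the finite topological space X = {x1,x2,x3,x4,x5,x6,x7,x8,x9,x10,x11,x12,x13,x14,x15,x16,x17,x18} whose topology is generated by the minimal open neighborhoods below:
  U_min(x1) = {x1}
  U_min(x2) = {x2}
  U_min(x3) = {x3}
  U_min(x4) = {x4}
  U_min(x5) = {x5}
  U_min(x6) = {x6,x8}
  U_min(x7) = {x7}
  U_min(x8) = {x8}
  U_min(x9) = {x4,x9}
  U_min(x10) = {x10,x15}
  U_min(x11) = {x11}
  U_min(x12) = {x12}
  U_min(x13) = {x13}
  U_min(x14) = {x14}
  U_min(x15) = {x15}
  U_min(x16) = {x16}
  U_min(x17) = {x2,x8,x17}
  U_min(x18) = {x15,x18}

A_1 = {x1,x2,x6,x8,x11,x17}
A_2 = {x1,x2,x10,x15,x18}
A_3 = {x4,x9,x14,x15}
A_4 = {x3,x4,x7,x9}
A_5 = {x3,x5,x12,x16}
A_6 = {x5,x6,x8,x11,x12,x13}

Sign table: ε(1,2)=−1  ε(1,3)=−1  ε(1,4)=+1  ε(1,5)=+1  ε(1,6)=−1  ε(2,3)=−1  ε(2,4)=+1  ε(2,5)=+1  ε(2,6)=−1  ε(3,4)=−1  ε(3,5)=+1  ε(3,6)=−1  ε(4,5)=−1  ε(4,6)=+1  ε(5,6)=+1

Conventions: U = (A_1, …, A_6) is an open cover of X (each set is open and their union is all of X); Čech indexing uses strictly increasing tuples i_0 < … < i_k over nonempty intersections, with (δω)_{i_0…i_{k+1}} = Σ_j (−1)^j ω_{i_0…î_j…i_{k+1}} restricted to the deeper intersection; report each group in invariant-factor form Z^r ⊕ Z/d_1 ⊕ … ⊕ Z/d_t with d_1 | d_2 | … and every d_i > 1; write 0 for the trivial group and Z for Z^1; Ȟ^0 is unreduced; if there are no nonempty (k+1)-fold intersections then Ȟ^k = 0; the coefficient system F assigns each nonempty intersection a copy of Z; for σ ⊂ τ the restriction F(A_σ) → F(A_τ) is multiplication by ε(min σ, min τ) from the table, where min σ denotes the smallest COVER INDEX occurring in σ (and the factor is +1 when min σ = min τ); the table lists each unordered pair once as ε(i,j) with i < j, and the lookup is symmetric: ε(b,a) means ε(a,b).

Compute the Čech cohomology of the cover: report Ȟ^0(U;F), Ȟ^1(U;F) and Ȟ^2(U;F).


nerve simplices:
  A12={x1,x2} A16={x6,x8,x11} A23={x15} A34={x4,x9} A45={x3} A56={x5,x12}
C dims 6,6; δ0: rk 6, SNF 1^5·2
degree 0: 6−6−0 = 0 → Ȟ^0 ≅ 0
degree 1: 6−0−6 = 0 plus torsion [2] → Ȟ^1 ≅ Z/2
degree 2: 0−0−0 = 0 → Ȟ^2 ≅ 0

Ȟ^0(U;F) ≅ 0; Ȟ^1(U;F) ≅ Z/2; Ȟ^2(U;F) ≅ 0


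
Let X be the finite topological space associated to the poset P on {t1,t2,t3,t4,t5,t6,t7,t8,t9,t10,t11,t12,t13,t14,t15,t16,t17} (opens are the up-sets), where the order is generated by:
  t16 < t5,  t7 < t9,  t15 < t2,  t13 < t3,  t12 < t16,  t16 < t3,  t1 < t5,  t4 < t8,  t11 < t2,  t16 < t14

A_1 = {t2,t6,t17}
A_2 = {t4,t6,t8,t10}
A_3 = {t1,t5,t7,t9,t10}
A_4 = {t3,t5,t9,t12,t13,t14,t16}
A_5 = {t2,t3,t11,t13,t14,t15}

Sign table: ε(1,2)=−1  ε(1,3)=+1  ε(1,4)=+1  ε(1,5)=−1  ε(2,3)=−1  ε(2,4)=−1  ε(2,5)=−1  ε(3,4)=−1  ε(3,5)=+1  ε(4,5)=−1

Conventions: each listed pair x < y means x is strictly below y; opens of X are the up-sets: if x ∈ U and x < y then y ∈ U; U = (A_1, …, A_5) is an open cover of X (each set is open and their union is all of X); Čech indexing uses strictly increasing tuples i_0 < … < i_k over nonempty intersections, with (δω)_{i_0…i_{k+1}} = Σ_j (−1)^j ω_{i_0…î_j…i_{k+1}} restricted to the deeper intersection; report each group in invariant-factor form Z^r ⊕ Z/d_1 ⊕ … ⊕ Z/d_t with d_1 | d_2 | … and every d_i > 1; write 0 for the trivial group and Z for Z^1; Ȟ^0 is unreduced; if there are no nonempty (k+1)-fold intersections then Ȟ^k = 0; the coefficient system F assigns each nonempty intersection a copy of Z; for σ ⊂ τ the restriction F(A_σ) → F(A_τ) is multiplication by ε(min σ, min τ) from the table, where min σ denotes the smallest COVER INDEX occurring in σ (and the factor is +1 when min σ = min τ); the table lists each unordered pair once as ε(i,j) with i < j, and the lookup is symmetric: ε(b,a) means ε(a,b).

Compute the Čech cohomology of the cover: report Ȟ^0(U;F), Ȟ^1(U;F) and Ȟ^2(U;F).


nerve of the cover:
  A12={t6} A15={t2} A23={t10} A34={t5,t9} A45={t3,t13,t14}
C dims 5,5; δ0: rk 5, SNF 1^4·2
Ȟ^0 = (5 − 5) − 0 = 0, so Ȟ^0 ≅ 0
Ȟ^1 = (5 − 0) − 5 = 0 plus torsion [2], so Ȟ^1 ≅ Z/2
Ȟ^2 = (0 − 0) − 0 = 0, so Ȟ^2 ≅ 0

Ȟ^0 = 0; Ȟ^1 = Z/2; Ȟ^2 = 0
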